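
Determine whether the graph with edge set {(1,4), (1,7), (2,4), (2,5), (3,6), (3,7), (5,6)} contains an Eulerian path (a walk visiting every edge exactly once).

Step 1: Find the degree of each vertex:
  deg(1) = 2
  deg(2) = 2
  deg(3) = 2
  deg(4) = 2
  deg(5) = 2
  deg(6) = 2
  deg(7) = 2

Step 2: Count vertices with odd degree:
  All vertices have even degree (0 odd-degree vertices)

Step 3: Apply Euler's theorem:
  - Eulerian circuit exists iff graph is connected and all vertices have even degree
  - Eulerian path exists iff graph is connected and has 0 or 2 odd-degree vertices

Graph is connected with 0 odd-degree vertices.
Both Eulerian circuit and Eulerian path exist.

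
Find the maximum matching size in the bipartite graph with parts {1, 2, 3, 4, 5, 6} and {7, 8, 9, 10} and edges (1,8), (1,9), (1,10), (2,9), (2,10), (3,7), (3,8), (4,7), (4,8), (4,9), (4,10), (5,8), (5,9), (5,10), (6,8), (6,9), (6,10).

Step 1: List the neighbors of each left vertex:
  1: 8, 9, 10
  2: 9, 10
  3: 7, 8
  4: 7, 8, 9, 10
  5: 8, 9, 10
  6: 8, 9, 10

Step 2: Greedily match left vertices, then look for augmenting paths:
  Match 1 -- 8
  Match 2 -- 9
  Match 3 -- 7
  Match 4 -- 10
  No augmenting path remains.

Step 3: Verify this is maximum:
  Matching size 4 = min(|L|, |R|) = min(6, 4), which is an upper bound, so this matching is maximum.

Maximum matching: {(1,8), (2,9), (3,7), (4,10)}
Size: 4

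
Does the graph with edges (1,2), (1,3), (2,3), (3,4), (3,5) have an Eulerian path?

Step 1: Find the degree of each vertex:
  deg(1) = 2
  deg(2) = 2
  deg(3) = 4
  deg(4) = 1
  deg(5) = 1

Step 2: Count vertices with odd degree:
  Odd-degree vertices: 4, 5 (2 total)

Step 3: Apply Euler's theorem:
  - Eulerian circuit exists iff graph is connected and all vertices have even degree
  - Eulerian path exists iff graph is connected and has 0 or 2 odd-degree vertices

Graph is connected with exactly 2 odd-degree vertices (4, 5).
Eulerian path exists (starting and ending at the odd-degree vertices), but no Eulerian circuit.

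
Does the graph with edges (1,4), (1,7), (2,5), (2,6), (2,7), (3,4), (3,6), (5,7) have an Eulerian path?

Step 1: Find the degree of each vertex:
  deg(1) = 2
  deg(2) = 3
  deg(3) = 2
  deg(4) = 2
  deg(5) = 2
  deg(6) = 2
  deg(7) = 3

Step 2: Count vertices with odd degree:
  Odd-degree vertices: 2, 7 (2 total)

Step 3: Apply Euler's theorem:
  - Eulerian circuit exists iff graph is connected and all vertices have even degree
  - Eulerian path exists iff graph is connected and has 0 or 2 odd-degree vertices

Graph is connected with exactly 2 odd-degree vertices (2, 7).
Eulerian path exists (starting and ending at the odd-degree vertices), but no Eulerian circuit.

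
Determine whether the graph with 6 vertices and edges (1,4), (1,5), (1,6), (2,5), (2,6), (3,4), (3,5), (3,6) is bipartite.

Step 1: Attempt 2-coloring using BFS:
  Start at vertex 1, assign color 0
  Color vertex 4 with color 1 (neighbor of 1)
  Color vertex 5 with color 1 (neighbor of 1)
  Color vertex 6 with color 1 (neighbor of 1)
  Color vertex 3 with color 0 (neighbor of 4)
  Color vertex 2 with color 0 (neighbor of 5)

Step 2: 2-coloring succeeded. No conflicts found.
  Set A (color 0): {1, 2, 3}
  Set B (color 1): {4, 5, 6}

The graph is bipartite with partition {1, 2, 3}, {4, 5, 6}.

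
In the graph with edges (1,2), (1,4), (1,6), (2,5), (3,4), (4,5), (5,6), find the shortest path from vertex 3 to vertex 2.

Step 1: Build adjacency list:
  1: 2, 4, 6
  2: 1, 5
  3: 4
  4: 1, 3, 5
  5: 2, 4, 6
  6: 1, 5

Step 2: BFS from vertex 3 to find shortest path to 2:
  vertex 4 reached at distance 1
  vertex 1 reached at distance 2
  vertex 5 reached at distance 2
  vertex 2 reached at distance 3

Step 3: Shortest path: 3 -> 4 -> 1 -> 2
Path length: 3 edges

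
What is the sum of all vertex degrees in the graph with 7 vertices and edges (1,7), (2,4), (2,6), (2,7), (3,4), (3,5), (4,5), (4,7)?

Step 1: Count edges incident to each vertex:
  deg(1) = 1 (neighbors: 7)
  deg(2) = 3 (neighbors: 4, 6, 7)
  deg(3) = 2 (neighbors: 4, 5)
  deg(4) = 4 (neighbors: 2, 3, 5, 7)
  deg(5) = 2 (neighbors: 3, 4)
  deg(6) = 1 (neighbors: 2)
  deg(7) = 3 (neighbors: 1, 2, 4)

Step 2: Sum all degrees:
  1 + 3 + 2 + 4 + 2 + 1 + 3 = 16

Verification: sum of degrees = 2 * |E| = 2 * 8 = 16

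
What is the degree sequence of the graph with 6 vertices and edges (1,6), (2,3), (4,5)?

Step 1: Count edges incident to each vertex:
  deg(1) = 1 (neighbors: 6)
  deg(2) = 1 (neighbors: 3)
  deg(3) = 1 (neighbors: 2)
  deg(4) = 1 (neighbors: 5)
  deg(5) = 1 (neighbors: 4)
  deg(6) = 1 (neighbors: 1)

Step 2: Sort degrees in non-increasing order:
  Degrees: [1, 1, 1, 1, 1, 1] -> sorted: [1, 1, 1, 1, 1, 1]

Degree sequence: [1, 1, 1, 1, 1, 1]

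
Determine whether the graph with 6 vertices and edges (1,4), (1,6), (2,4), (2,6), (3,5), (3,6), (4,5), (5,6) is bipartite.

Step 1: Attempt 2-coloring using BFS:
  Start at vertex 1, assign color 0
  Color vertex 4 with color 1 (neighbor of 1)
  Color vertex 6 with color 1 (neighbor of 1)
  Color vertex 2 with color 0 (neighbor of 4)
  Color vertex 5 with color 0 (neighbor of 4)
  Color vertex 3 with color 0 (neighbor of 6)

Step 2: Conflict found! Vertices 5 and 3 are adjacent but have the same color.
This means the graph contains an odd cycle.

The graph is NOT bipartite.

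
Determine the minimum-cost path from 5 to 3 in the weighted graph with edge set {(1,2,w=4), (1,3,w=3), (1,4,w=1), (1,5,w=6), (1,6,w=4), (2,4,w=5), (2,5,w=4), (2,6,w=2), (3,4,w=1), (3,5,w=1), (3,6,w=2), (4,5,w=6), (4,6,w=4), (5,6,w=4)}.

Step 1: Build adjacency list with weights:
  1: 2(w=4), 3(w=3), 4(w=1), 5(w=6), 6(w=4)
  2: 1(w=4), 4(w=5), 5(w=4), 6(w=2)
  3: 1(w=3), 4(w=1), 5(w=1), 6(w=2)
  4: 1(w=1), 2(w=5), 3(w=1), 5(w=6), 6(w=4)
  5: 1(w=6), 2(w=4), 3(w=1), 4(w=6), 6(w=4)
  6: 1(w=4), 2(w=2), 3(w=2), 4(w=4), 5(w=4)

Step 2: Apply Dijkstra's algorithm from vertex 5:
  Visit vertex 5 (distance=0)
    Update dist[1] = 6
    Update dist[2] = 4
    Update dist[3] = 1
    Update dist[4] = 6
    Update dist[6] = 4
  Visit vertex 3 (distance=1)
    Update dist[1] = 4
    Update dist[4] = 2
    Update dist[6] = 3

Step 3: Shortest path: 5 -> 3
Total weight: 1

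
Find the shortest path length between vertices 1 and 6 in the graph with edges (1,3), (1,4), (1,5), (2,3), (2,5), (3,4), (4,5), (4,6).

Step 1: Build adjacency list:
  1: 3, 4, 5
  2: 3, 5
  3: 1, 2, 4
  4: 1, 3, 5, 6
  5: 1, 2, 4
  6: 4

Step 2: BFS from vertex 1 to find shortest path to 6:
  vertex 3 reached at distance 1
  vertex 4 reached at distance 1
  vertex 5 reached at distance 1
  vertex 2 reached at distance 2
  vertex 6 reached at distance 2

Step 3: Shortest path: 1 -> 4 -> 6
Path length: 2 edges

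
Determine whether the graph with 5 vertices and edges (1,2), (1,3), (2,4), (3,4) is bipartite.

Step 1: Attempt 2-coloring using BFS:
  Start at vertex 1, assign color 0
  Color vertex 2 with color 1 (neighbor of 1)
  Color vertex 3 with color 1 (neighbor of 1)
  Color vertex 4 with color 0 (neighbor of 2)
  Start new component at vertex 5, assign color 0

Step 2: 2-coloring succeeded. No conflicts found.
  Set A (color 0): {1, 4, 5}
  Set B (color 1): {2, 3}

The graph is bipartite with partition {1, 4, 5}, {2, 3}.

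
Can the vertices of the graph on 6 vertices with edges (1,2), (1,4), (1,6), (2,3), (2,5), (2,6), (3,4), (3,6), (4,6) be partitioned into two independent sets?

Step 1: Attempt 2-coloring using BFS:
  Start at vertex 1, assign color 0
  Color vertex 2 with color 1 (neighbor of 1)
  Color vertex 4 with color 1 (neighbor of 1)
  Color vertex 6 with color 1 (neighbor of 1)
  Color vertex 3 with color 0 (neighbor of 2)
  Color vertex 5 with color 0 (neighbor of 2)

Step 2: Conflict found! Vertices 2 and 6 are adjacent but have the same color.
This means the graph contains an odd cycle.

The graph is NOT bipartite.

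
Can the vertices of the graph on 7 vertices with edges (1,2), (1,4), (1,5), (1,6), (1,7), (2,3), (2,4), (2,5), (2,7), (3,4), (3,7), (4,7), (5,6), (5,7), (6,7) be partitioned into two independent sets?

Step 1: Attempt 2-coloring using BFS:
  Start at vertex 1, assign color 0
  Color vertex 2 with color 1 (neighbor of 1)
  Color vertex 4 with color 1 (neighbor of 1)
  Color vertex 5 with color 1 (neighbor of 1)
  Color vertex 6 with color 1 (neighbor of 1)
  Color vertex 7 with color 1 (neighbor of 1)
  Color vertex 3 with color 0 (neighbor of 2)

Step 2: Conflict found! Vertices 2 and 4 are adjacent but have the same color.
This means the graph contains an odd cycle.

The graph is NOT bipartite.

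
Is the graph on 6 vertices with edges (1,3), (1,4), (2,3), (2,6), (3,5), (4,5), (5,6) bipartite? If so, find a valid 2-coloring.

Step 1: Attempt 2-coloring using BFS:
  Start at vertex 1, assign color 0
  Color vertex 3 with color 1 (neighbor of 1)
  Color vertex 4 with color 1 (neighbor of 1)
  Color vertex 2 with color 0 (neighbor of 3)
  Color vertex 5 with color 0 (neighbor of 3)
  Color vertex 6 with color 1 (neighbor of 2)

Step 2: 2-coloring succeeded. No conflicts found.
  Set A (color 0): {1, 2, 5}
  Set B (color 1): {3, 4, 6}

The graph is bipartite with partition {1, 2, 5}, {3, 4, 6}.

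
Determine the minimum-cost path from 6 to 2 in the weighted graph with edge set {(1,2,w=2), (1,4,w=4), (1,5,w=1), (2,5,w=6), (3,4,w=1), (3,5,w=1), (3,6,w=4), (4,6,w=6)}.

Step 1: Build adjacency list with weights:
  1: 2(w=2), 4(w=4), 5(w=1)
  2: 1(w=2), 5(w=6)
  3: 4(w=1), 5(w=1), 6(w=4)
  4: 1(w=4), 3(w=1), 6(w=6)
  5: 1(w=1), 2(w=6), 3(w=1)
  6: 3(w=4), 4(w=6)

Step 2: Apply Dijkstra's algorithm from vertex 6:
  Visit vertex 6 (distance=0)
    Update dist[3] = 4
    Update dist[4] = 6
  Visit vertex 3 (distance=4)
    Update dist[4] = 5
    Update dist[5] = 5
  Visit vertex 4 (distance=5)
    Update dist[1] = 9
  Visit vertex 5 (distance=5)
    Update dist[1] = 6
    Update dist[2] = 11
  Visit vertex 1 (distance=6)
    Update dist[2] = 8
  Visit vertex 2 (distance=8)

Step 3: Shortest path: 6 -> 3 -> 5 -> 1 -> 2
Total weight: 4 + 1 + 1 + 2 = 8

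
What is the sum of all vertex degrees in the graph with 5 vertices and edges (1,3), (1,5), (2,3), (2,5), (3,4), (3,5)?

Step 1: Count edges incident to each vertex:
  deg(1) = 2 (neighbors: 3, 5)
  deg(2) = 2 (neighbors: 3, 5)
  deg(3) = 4 (neighbors: 1, 2, 4, 5)
  deg(4) = 1 (neighbors: 3)
  deg(5) = 3 (neighbors: 1, 2, 3)

Step 2: Sum all degrees:
  2 + 2 + 4 + 1 + 3 = 12

Verification: sum of degrees = 2 * |E| = 2 * 6 = 12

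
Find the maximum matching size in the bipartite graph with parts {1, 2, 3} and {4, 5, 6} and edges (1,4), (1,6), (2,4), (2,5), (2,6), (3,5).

Step 1: List the neighbors of each left vertex:
  1: 4, 6
  2: 4, 5, 6
  3: 5

Step 2: Greedily match left vertices, then look for augmenting paths:
  Match 1 -- 4
  Match 2 -- 6
  Match 3 -- 5
  No augmenting path remains.

Step 3: Verify this is maximum:
  Matching size 3 = min(|L|, |R|) = min(3, 3), which is an upper bound, so this matching is maximum.

Maximum matching: {(1,4), (2,6), (3,5)}
Size: 3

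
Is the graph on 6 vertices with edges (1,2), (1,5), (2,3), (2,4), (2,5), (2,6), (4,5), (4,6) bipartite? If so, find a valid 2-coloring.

Step 1: Attempt 2-coloring using BFS:
  Start at vertex 1, assign color 0
  Color vertex 2 with color 1 (neighbor of 1)
  Color vertex 5 with color 1 (neighbor of 1)
  Color vertex 3 with color 0 (neighbor of 2)
  Color vertex 4 with color 0 (neighbor of 2)

Step 2: Conflict found! Vertices 2 and 5 are adjacent but have the same color.
This means the graph contains an odd cycle.

The graph is NOT bipartite.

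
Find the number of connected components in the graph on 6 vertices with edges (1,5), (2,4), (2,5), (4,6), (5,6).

Step 1: Build adjacency list from edges:
  1: 5
  2: 4, 5
  3: (none)
  4: 2, 6
  5: 1, 2, 6
  6: 4, 5

Step 2: Run BFS/DFS from vertex 1:
  Visited: {1, 5, 2, 6, 4}
  Reached 5 of 6 vertices

Step 3: Only 5 of 6 vertices reached. Graph is disconnected.
Connected components: {1, 2, 4, 5, 6}, {3}
Number of connected components: 2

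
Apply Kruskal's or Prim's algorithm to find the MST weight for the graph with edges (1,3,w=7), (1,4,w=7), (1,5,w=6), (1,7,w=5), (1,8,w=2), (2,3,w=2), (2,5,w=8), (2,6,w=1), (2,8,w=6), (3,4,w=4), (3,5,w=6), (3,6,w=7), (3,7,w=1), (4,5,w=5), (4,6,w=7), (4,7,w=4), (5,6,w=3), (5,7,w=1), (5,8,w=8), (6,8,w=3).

Apply Kruskal's algorithm (sort edges by weight, add if no cycle):

Sorted edges by weight:
  (2,6) w=1
  (3,7) w=1
  (5,7) w=1
  (1,8) w=2
  (2,3) w=2
  (5,6) w=3
  (6,8) w=3
  (3,4) w=4
  (4,7) w=4
  (1,7) w=5
  (4,5) w=5
  (1,5) w=6
  (2,8) w=6
  (3,5) w=6
  (1,3) w=7
  (1,4) w=7
  (3,6) w=7
  (4,6) w=7
  (2,5) w=8
  (5,8) w=8

Add edge (2,6) w=1 -- no cycle. Running total: 1
Add edge (3,7) w=1 -- no cycle. Running total: 2
Add edge (5,7) w=1 -- no cycle. Running total: 3
Add edge (1,8) w=2 -- no cycle. Running total: 5
Add edge (2,3) w=2 -- no cycle. Running total: 7
Skip edge (5,6) w=3 -- would create cycle
Add edge (6,8) w=3 -- no cycle. Running total: 10
Add edge (3,4) w=4 -- no cycle. Running total: 14

MST edges: (2,6,w=1), (3,7,w=1), (5,7,w=1), (1,8,w=2), (2,3,w=2), (6,8,w=3), (3,4,w=4)
Total MST weight: 1 + 1 + 1 + 2 + 2 + 3 + 4 = 14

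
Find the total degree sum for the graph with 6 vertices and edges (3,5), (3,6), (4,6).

Step 1: Count edges incident to each vertex:
  deg(1) = 0 (neighbors: none)
  deg(2) = 0 (neighbors: none)
  deg(3) = 2 (neighbors: 5, 6)
  deg(4) = 1 (neighbors: 6)
  deg(5) = 1 (neighbors: 3)
  deg(6) = 2 (neighbors: 3, 4)

Step 2: Sum all degrees:
  0 + 0 + 2 + 1 + 1 + 2 = 6

Verification: sum of degrees = 2 * |E| = 2 * 3 = 6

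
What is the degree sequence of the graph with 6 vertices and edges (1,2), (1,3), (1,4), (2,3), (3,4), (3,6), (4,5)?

Step 1: Count edges incident to each vertex:
  deg(1) = 3 (neighbors: 2, 3, 4)
  deg(2) = 2 (neighbors: 1, 3)
  deg(3) = 4 (neighbors: 1, 2, 4, 6)
  deg(4) = 3 (neighbors: 1, 3, 5)
  deg(5) = 1 (neighbors: 4)
  deg(6) = 1 (neighbors: 3)

Step 2: Sort degrees in non-increasing order:
  Degrees: [3, 2, 4, 3, 1, 1] -> sorted: [4, 3, 3, 2, 1, 1]

Degree sequence: [4, 3, 3, 2, 1, 1]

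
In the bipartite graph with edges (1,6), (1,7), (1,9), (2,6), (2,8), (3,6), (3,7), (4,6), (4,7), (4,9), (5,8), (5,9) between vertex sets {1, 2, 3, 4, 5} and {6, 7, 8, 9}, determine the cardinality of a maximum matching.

Step 1: List the neighbors of each left vertex:
  1: 6, 7, 9
  2: 6, 8
  3: 6, 7
  4: 6, 7, 9
  5: 8, 9

Step 2: Greedily match left vertices, then look for augmenting paths:
  Match 1 -- 6
  Match 2 -- 8
  Match 3 -- 7
  Match 4 -- 9
  No augmenting path remains.

Step 3: Verify this is maximum:
  Matching size 4 = min(|L|, |R|) = min(5, 4), which is an upper bound, so this matching is maximum.

Maximum matching: {(1,6), (2,8), (3,7), (4,9)}
Size: 4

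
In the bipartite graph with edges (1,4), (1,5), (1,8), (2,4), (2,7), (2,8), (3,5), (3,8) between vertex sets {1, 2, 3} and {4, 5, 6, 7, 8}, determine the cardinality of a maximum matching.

Step 1: List the neighbors of each left vertex:
  1: 4, 5, 8
  2: 4, 7, 8
  3: 5, 8

Step 2: Greedily match left vertices, then look for augmenting paths:
  Match 1 -- 4
  Match 2 -- 7
  Match 3 -- 5
  No augmenting path remains.

Step 3: Verify this is maximum:
  Matching size 3 = min(|L|, |R|) = min(3, 5), which is an upper bound, so this matching is maximum.

Maximum matching: {(1,4), (2,7), (3,5)}
Size: 3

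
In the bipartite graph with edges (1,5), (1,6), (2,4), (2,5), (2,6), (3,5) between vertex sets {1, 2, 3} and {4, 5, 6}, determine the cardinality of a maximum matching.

Step 1: List the neighbors of each left vertex:
  1: 5, 6
  2: 4, 5, 6
  3: 5

Step 2: Greedily match left vertices, then look for augmenting paths:
  Match 1 -- 6
  Match 2 -- 4
  Match 3 -- 5
  No augmenting path remains.

Step 3: Verify this is maximum:
  Matching size 3 = min(|L|, |R|) = min(3, 3), which is an upper bound, so this matching is maximum.

Maximum matching: {(1,6), (2,4), (3,5)}
Size: 3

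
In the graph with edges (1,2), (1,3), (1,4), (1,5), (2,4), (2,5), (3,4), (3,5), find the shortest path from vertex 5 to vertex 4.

Step 1: Build adjacency list:
  1: 2, 3, 4, 5
  2: 1, 4, 5
  3: 1, 4, 5
  4: 1, 2, 3
  5: 1, 2, 3

Step 2: BFS from vertex 5 to find shortest path to 4:
  vertex 1 reached at distance 1
  vertex 2 reached at distance 1
  vertex 3 reached at distance 1
  vertex 4 reached at distance 2

Step 3: Shortest path: 5 -> 3 -> 4
Path length: 2 edges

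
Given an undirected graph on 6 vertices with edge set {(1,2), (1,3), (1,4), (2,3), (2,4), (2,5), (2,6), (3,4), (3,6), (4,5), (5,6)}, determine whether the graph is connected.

Step 1: Build adjacency list from edges:
  1: 2, 3, 4
  2: 1, 3, 4, 5, 6
  3: 1, 2, 4, 6
  4: 1, 2, 3, 5
  5: 2, 4, 6
  6: 2, 3, 5

Step 2: Run BFS/DFS from vertex 1:
  Visited: {1, 2, 3, 4, 5, 6}
  Reached 6 of 6 vertices

Step 3: All 6 vertices reached from vertex 1, so the graph is connected.
Answer: Yes, the graph is connected.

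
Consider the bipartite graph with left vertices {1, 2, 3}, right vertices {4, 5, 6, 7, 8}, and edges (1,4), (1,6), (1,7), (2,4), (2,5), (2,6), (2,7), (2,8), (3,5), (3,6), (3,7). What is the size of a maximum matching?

Step 1: List the neighbors of each left vertex:
  1: 4, 6, 7
  2: 4, 5, 6, 7, 8
  3: 5, 6, 7

Step 2: Greedily match left vertices, then look for augmenting paths:
  Match 1 -- 4
  Match 2 -- 5
  Match 3 -- 6
  No augmenting path remains.

Step 3: Verify this is maximum:
  Matching size 3 = min(|L|, |R|) = min(3, 5), which is an upper bound, so this matching is maximum.

Maximum matching: {(1,4), (2,5), (3,6)}
Size: 3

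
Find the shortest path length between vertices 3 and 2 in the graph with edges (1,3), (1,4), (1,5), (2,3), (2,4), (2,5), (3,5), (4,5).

Step 1: Build adjacency list:
  1: 3, 4, 5
  2: 3, 4, 5
  3: 1, 2, 5
  4: 1, 2, 5
  5: 1, 2, 3, 4

Step 2: BFS from vertex 3 to find shortest path to 2:
  vertex 1 reached at distance 1
  vertex 2 reached at distance 1

Step 3: Shortest path: 3 -> 2
Path length: 1 edge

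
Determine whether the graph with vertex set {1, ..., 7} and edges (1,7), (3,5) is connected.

Step 1: Build adjacency list from edges:
  1: 7
  2: (none)
  3: 5
  4: (none)
  5: 3
  6: (none)
  7: 1

Step 2: Run BFS/DFS from vertex 1:
  Visited: {1, 7}
  Reached 2 of 7 vertices

Step 3: Only 2 of 7 vertices reached. Graph is disconnected.
Connected components: {1, 7}, {2}, {3, 5}, {4}, {6}
Answer: No, the graph is not connected (5 components).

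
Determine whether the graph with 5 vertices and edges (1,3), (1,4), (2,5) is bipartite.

Step 1: Attempt 2-coloring using BFS:
  Start at vertex 1, assign color 0
  Color vertex 3 with color 1 (neighbor of 1)
  Color vertex 4 with color 1 (neighbor of 1)
  Start new component at vertex 2, assign color 0
  Color vertex 5 with color 1 (neighbor of 2)

Step 2: 2-coloring succeeded. No conflicts found.
  Set A (color 0): {1, 2}
  Set B (color 1): {3, 4, 5}

The graph is bipartite with partition {1, 2}, {3, 4, 5}.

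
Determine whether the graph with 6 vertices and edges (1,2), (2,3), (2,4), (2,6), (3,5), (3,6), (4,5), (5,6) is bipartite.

Step 1: Attempt 2-coloring using BFS:
  Start at vertex 1, assign color 0
  Color vertex 2 with color 1 (neighbor of 1)
  Color vertex 3 with color 0 (neighbor of 2)
  Color vertex 4 with color 0 (neighbor of 2)
  Color vertex 6 with color 0 (neighbor of 2)
  Color vertex 5 with color 1 (neighbor of 3)

Step 2: Conflict found! Vertices 3 and 6 are adjacent but have the same color.
This means the graph contains an odd cycle.

The graph is NOT bipartite.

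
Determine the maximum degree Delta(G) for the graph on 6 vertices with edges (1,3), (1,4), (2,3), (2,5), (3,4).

Step 1: Count edges incident to each vertex:
  deg(1) = 2 (neighbors: 3, 4)
  deg(2) = 2 (neighbors: 3, 5)
  deg(3) = 3 (neighbors: 1, 2, 4)
  deg(4) = 2 (neighbors: 1, 3)
  deg(5) = 1 (neighbors: 2)
  deg(6) = 0 (neighbors: none)

Step 2: Find maximum:
  max(2, 2, 3, 2, 1, 0) = 3 (vertex 3)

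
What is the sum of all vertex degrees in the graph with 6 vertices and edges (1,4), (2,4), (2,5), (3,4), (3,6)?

Step 1: Count edges incident to each vertex:
  deg(1) = 1 (neighbors: 4)
  deg(2) = 2 (neighbors: 4, 5)
  deg(3) = 2 (neighbors: 4, 6)
  deg(4) = 3 (neighbors: 1, 2, 3)
  deg(5) = 1 (neighbors: 2)
  deg(6) = 1 (neighbors: 3)

Step 2: Sum all degrees:
  1 + 2 + 2 + 3 + 1 + 1 = 10

Verification: sum of degrees = 2 * |E| = 2 * 5 = 10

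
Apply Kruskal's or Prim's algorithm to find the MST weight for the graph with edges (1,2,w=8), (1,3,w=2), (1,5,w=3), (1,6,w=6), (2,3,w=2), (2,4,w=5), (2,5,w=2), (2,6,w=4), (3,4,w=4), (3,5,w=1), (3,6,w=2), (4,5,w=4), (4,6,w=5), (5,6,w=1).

Apply Kruskal's algorithm (sort edges by weight, add if no cycle):

Sorted edges by weight:
  (3,5) w=1
  (5,6) w=1
  (1,3) w=2
  (2,3) w=2
  (2,5) w=2
  (3,6) w=2
  (1,5) w=3
  (2,6) w=4
  (3,4) w=4
  (4,5) w=4
  (2,4) w=5
  (4,6) w=5
  (1,6) w=6
  (1,2) w=8

Add edge (3,5) w=1 -- no cycle. Running total: 1
Add edge (5,6) w=1 -- no cycle. Running total: 2
Add edge (1,3) w=2 -- no cycle. Running total: 4
Add edge (2,3) w=2 -- no cycle. Running total: 6
Skip edge (2,5) w=2 -- would create cycle
Skip edge (3,6) w=2 -- would create cycle
Skip edge (1,5) w=3 -- would create cycle
Skip edge (2,6) w=4 -- would create cycle
Add edge (3,4) w=4 -- no cycle. Running total: 10

MST edges: (3,5,w=1), (5,6,w=1), (1,3,w=2), (2,3,w=2), (3,4,w=4)
Total MST weight: 1 + 1 + 2 + 2 + 4 = 10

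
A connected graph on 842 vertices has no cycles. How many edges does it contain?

A tree on n vertices always has exactly n - 1 edges.
For n = 842: edges = 842 - 1 = 841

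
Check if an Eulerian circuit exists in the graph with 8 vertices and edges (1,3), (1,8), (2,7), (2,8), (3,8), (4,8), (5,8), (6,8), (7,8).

Step 1: Find the degree of each vertex:
  deg(1) = 2
  deg(2) = 2
  deg(3) = 2
  deg(4) = 1
  deg(5) = 1
  deg(6) = 1
  deg(7) = 2
  deg(8) = 7

Step 2: Count vertices with odd degree:
  Odd-degree vertices: 4, 5, 6, 8 (4 total)

Step 3: Apply Euler's theorem:
  - Eulerian circuit exists iff graph is connected and all vertices have even degree
  - Eulerian path exists iff graph is connected and has 0 or 2 odd-degree vertices

Graph has 4 odd-degree vertices (need 0 or 2).
Neither Eulerian path nor Eulerian circuit exists.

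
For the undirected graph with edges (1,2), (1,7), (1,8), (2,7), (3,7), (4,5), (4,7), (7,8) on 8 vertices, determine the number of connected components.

Step 1: Build adjacency list from edges:
  1: 2, 7, 8
  2: 1, 7
  3: 7
  4: 5, 7
  5: 4
  6: (none)
  7: 1, 2, 3, 4, 8
  8: 1, 7

Step 2: Run BFS/DFS from vertex 1:
  Visited: {1, 2, 7, 8, 3, 4, 5}
  Reached 7 of 8 vertices

Step 3: Only 7 of 8 vertices reached. Graph is disconnected.
Connected components: {1, 2, 3, 4, 5, 7, 8}, {6}
Number of connected components: 2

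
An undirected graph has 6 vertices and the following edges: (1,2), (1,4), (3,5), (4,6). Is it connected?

Step 1: Build adjacency list from edges:
  1: 2, 4
  2: 1
  3: 5
  4: 1, 6
  5: 3
  6: 4

Step 2: Run BFS/DFS from vertex 1:
  Visited: {1, 2, 4, 6}
  Reached 4 of 6 vertices

Step 3: Only 4 of 6 vertices reached. Graph is disconnected.
Connected components: {1, 2, 4, 6}, {3, 5}
Answer: No, the graph is not connected (2 components).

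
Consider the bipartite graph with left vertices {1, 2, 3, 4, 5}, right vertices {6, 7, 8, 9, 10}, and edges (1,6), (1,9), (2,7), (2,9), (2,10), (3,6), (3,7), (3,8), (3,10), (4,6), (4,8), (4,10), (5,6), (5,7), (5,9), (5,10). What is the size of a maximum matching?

Step 1: List the neighbors of each left vertex:
  1: 6, 9
  2: 7, 9, 10
  3: 6, 7, 8, 10
  4: 6, 8, 10
  5: 6, 7, 9, 10

Step 2: Greedily match left vertices, then look for augmenting paths:
  Match 1 -- 6
  Match 2 -- 7
  Match 3 -- 8
  Match 4 -- 10
  Match 5 -- 9
  No augmenting path remains.

Step 3: Verify this is maximum:
  Matching size 5 = min(|L|, |R|) = min(5, 5), which is an upper bound, so this matching is maximum.

Maximum matching: {(1,6), (2,7), (3,8), (4,10), (5,9)}
Size: 5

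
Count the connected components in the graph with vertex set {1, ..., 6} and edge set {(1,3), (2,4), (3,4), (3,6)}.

Step 1: Build adjacency list from edges:
  1: 3
  2: 4
  3: 1, 4, 6
  4: 2, 3
  5: (none)
  6: 3

Step 2: Run BFS/DFS from vertex 1:
  Visited: {1, 3, 4, 6, 2}
  Reached 5 of 6 vertices

Step 3: Only 5 of 6 vertices reached. Graph is disconnected.
Connected components: {1, 2, 3, 4, 6}, {5}
Number of connected components: 2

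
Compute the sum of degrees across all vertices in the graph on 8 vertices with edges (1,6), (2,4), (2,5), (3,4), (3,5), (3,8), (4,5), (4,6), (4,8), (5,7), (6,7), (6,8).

Step 1: Count edges incident to each vertex:
  deg(1) = 1 (neighbors: 6)
  deg(2) = 2 (neighbors: 4, 5)
  deg(3) = 3 (neighbors: 4, 5, 8)
  deg(4) = 5 (neighbors: 2, 3, 5, 6, 8)
  deg(5) = 4 (neighbors: 2, 3, 4, 7)
  deg(6) = 4 (neighbors: 1, 4, 7, 8)
  deg(7) = 2 (neighbors: 5, 6)
  deg(8) = 3 (neighbors: 3, 4, 6)

Step 2: Sum all degrees:
  1 + 2 + 3 + 5 + 4 + 4 + 2 + 3 = 24

Verification: sum of degrees = 2 * |E| = 2 * 12 = 24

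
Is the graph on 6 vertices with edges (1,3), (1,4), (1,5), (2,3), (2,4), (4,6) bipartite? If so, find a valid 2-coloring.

Step 1: Attempt 2-coloring using BFS:
  Start at vertex 1, assign color 0
  Color vertex 3 with color 1 (neighbor of 1)
  Color vertex 4 with color 1 (neighbor of 1)
  Color vertex 5 with color 1 (neighbor of 1)
  Color vertex 2 with color 0 (neighbor of 3)
  Color vertex 6 with color 0 (neighbor of 4)

Step 2: 2-coloring succeeded. No conflicts found.
  Set A (color 0): {1, 2, 6}
  Set B (color 1): {3, 4, 5}

The graph is bipartite with partition {1, 2, 6}, {3, 4, 5}.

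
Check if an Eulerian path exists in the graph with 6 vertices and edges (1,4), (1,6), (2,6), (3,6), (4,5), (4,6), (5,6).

Step 1: Find the degree of each vertex:
  deg(1) = 2
  deg(2) = 1
  deg(3) = 1
  deg(4) = 3
  deg(5) = 2
  deg(6) = 5

Step 2: Count vertices with odd degree:
  Odd-degree vertices: 2, 3, 4, 6 (4 total)

Step 3: Apply Euler's theorem:
  - Eulerian circuit exists iff graph is connected and all vertices have even degree
  - Eulerian path exists iff graph is connected and has 0 or 2 odd-degree vertices

Graph has 4 odd-degree vertices (need 0 or 2).
Neither Eulerian path nor Eulerian circuit exists.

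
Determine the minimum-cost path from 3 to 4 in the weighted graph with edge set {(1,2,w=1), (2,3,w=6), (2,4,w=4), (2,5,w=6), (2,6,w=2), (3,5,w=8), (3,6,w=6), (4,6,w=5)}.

Step 1: Build adjacency list with weights:
  1: 2(w=1)
  2: 1(w=1), 3(w=6), 4(w=4), 5(w=6), 6(w=2)
  3: 2(w=6), 5(w=8), 6(w=6)
  4: 2(w=4), 6(w=5)
  5: 2(w=6), 3(w=8)
  6: 2(w=2), 3(w=6), 4(w=5)

Step 2: Apply Dijkstra's algorithm from vertex 3:
  Visit vertex 3 (distance=0)
    Update dist[2] = 6
    Update dist[5] = 8
    Update dist[6] = 6
  Visit vertex 2 (distance=6)
    Update dist[1] = 7
    Update dist[4] = 10
  Visit vertex 6 (distance=6)
  Visit vertex 1 (distance=7)
  Visit vertex 5 (distance=8)
  Visit vertex 4 (distance=10)

Step 3: Shortest path: 3 -> 2 -> 4
Total weight: 6 + 4 = 10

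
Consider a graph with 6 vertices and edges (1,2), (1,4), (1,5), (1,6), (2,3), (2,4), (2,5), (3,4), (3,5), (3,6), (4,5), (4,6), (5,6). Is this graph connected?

Step 1: Build adjacency list from edges:
  1: 2, 4, 5, 6
  2: 1, 3, 4, 5
  3: 2, 4, 5, 6
  4: 1, 2, 3, 5, 6
  5: 1, 2, 3, 4, 6
  6: 1, 3, 4, 5

Step 2: Run BFS/DFS from vertex 1:
  Visited: {1, 2, 4, 5, 6, 3}
  Reached 6 of 6 vertices

Step 3: All 6 vertices reached from vertex 1, so the graph is connected.
Answer: Yes, the graph is connected.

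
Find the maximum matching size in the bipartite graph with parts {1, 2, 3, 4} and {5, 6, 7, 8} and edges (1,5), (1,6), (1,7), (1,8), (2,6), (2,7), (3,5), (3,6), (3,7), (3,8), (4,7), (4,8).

Step 1: List the neighbors of each left vertex:
  1: 5, 6, 7, 8
  2: 6, 7
  3: 5, 6, 7, 8
  4: 7, 8

Step 2: Greedily match left vertices, then look for augmenting paths:
  Match 1 -- 5
  Match 2 -- 6
  Match 3 -- 7
  Match 4 -- 8
  No augmenting path remains.

Step 3: Verify this is maximum:
  Matching size 4 = min(|L|, |R|) = min(4, 4), which is an upper bound, so this matching is maximum.

Maximum matching: {(1,5), (2,6), (3,7), (4,8)}
Size: 4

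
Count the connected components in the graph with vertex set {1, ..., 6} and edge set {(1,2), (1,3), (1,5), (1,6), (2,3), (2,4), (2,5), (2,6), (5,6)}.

Step 1: Build adjacency list from edges:
  1: 2, 3, 5, 6
  2: 1, 3, 4, 5, 6
  3: 1, 2
  4: 2
  5: 1, 2, 6
  6: 1, 2, 5

Step 2: Run BFS/DFS from vertex 1:
  Visited: {1, 2, 3, 5, 6, 4}
  Reached 6 of 6 vertices

Step 3: All 6 vertices reached from vertex 1, so the graph is connected.
Number of connected components: 1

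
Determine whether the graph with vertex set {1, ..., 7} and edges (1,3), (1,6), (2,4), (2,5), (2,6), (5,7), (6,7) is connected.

Step 1: Build adjacency list from edges:
  1: 3, 6
  2: 4, 5, 6
  3: 1
  4: 2
  5: 2, 7
  6: 1, 2, 7
  7: 5, 6

Step 2: Run BFS/DFS from vertex 1:
  Visited: {1, 3, 6, 2, 7, 4, 5}
  Reached 7 of 7 vertices

Step 3: All 7 vertices reached from vertex 1, so the graph is connected.
Answer: Yes, the graph is connected.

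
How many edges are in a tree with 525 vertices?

A tree on n vertices always has exactly n - 1 edges.
For n = 525: edges = 525 - 1 = 524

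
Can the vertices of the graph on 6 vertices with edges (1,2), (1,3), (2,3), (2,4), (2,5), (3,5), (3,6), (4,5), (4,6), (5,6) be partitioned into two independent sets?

Step 1: Attempt 2-coloring using BFS:
  Start at vertex 1, assign color 0
  Color vertex 2 with color 1 (neighbor of 1)
  Color vertex 3 with color 1 (neighbor of 1)

Step 2: Conflict found! Vertices 2 and 3 are adjacent but have the same color.
This means the graph contains an odd cycle.

The graph is NOT bipartite.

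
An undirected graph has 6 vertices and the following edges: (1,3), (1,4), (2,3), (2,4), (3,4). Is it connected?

Step 1: Build adjacency list from edges:
  1: 3, 4
  2: 3, 4
  3: 1, 2, 4
  4: 1, 2, 3
  5: (none)
  6: (none)

Step 2: Run BFS/DFS from vertex 1:
  Visited: {1, 3, 4, 2}
  Reached 4 of 6 vertices

Step 3: Only 4 of 6 vertices reached. Graph is disconnected.
Connected components: {1, 2, 3, 4}, {5}, {6}
Answer: No, the graph is not connected (3 components).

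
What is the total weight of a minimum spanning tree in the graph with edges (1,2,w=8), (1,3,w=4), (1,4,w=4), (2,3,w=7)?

Apply Kruskal's algorithm (sort edges by weight, add if no cycle):

Sorted edges by weight:
  (1,3) w=4
  (1,4) w=4
  (2,3) w=7
  (1,2) w=8

Add edge (1,3) w=4 -- no cycle. Running total: 4
Add edge (1,4) w=4 -- no cycle. Running total: 8
Add edge (2,3) w=7 -- no cycle. Running total: 15

MST edges: (1,3,w=4), (1,4,w=4), (2,3,w=7)
Total MST weight: 4 + 4 + 7 = 15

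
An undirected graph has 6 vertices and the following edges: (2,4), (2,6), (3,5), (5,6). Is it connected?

Step 1: Build adjacency list from edges:
  1: (none)
  2: 4, 6
  3: 5
  4: 2
  5: 3, 6
  6: 2, 5

Step 2: Run BFS/DFS from vertex 1:
  Visited: {1}
  Reached 1 of 6 vertices

Step 3: Only 1 of 6 vertices reached. Graph is disconnected.
Connected components: {1}, {2, 3, 4, 5, 6}
Answer: No, the graph is not connected (2 components).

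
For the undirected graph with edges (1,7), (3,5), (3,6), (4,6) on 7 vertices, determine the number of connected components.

Step 1: Build adjacency list from edges:
  1: 7
  2: (none)
  3: 5, 6
  4: 6
  5: 3
  6: 3, 4
  7: 1

Step 2: Run BFS/DFS from vertex 1:
  Visited: {1, 7}
  Reached 2 of 7 vertices

Step 3: Only 2 of 7 vertices reached. Graph is disconnected.
Connected components: {1, 7}, {2}, {3, 4, 5, 6}
Number of connected components: 3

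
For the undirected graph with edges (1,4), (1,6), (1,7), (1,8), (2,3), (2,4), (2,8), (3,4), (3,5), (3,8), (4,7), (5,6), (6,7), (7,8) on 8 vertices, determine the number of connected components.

Step 1: Build adjacency list from edges:
  1: 4, 6, 7, 8
  2: 3, 4, 8
  3: 2, 4, 5, 8
  4: 1, 2, 3, 7
  5: 3, 6
  6: 1, 5, 7
  7: 1, 4, 6, 8
  8: 1, 2, 3, 7

Step 2: Run BFS/DFS from vertex 1:
  Visited: {1, 4, 6, 7, 8, 2, 3, 5}
  Reached 8 of 8 vertices

Step 3: All 8 vertices reached from vertex 1, so the graph is connected.
Number of connected components: 1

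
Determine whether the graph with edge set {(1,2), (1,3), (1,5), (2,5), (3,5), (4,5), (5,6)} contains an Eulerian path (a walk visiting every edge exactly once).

Step 1: Find the degree of each vertex:
  deg(1) = 3
  deg(2) = 2
  deg(3) = 2
  deg(4) = 1
  deg(5) = 5
  deg(6) = 1

Step 2: Count vertices with odd degree:
  Odd-degree vertices: 1, 4, 5, 6 (4 total)

Step 3: Apply Euler's theorem:
  - Eulerian circuit exists iff graph is connected and all vertices have even degree
  - Eulerian path exists iff graph is connected and has 0 or 2 odd-degree vertices

Graph has 4 odd-degree vertices (need 0 or 2).
Neither Eulerian path nor Eulerian circuit exists.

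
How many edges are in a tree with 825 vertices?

A tree on n vertices always has exactly n - 1 edges.
For n = 825: edges = 825 - 1 = 824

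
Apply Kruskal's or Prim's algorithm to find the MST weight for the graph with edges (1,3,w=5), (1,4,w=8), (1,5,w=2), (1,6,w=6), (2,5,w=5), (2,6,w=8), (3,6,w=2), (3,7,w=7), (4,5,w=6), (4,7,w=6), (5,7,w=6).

Apply Kruskal's algorithm (sort edges by weight, add if no cycle):

Sorted edges by weight:
  (1,5) w=2
  (3,6) w=2
  (1,3) w=5
  (2,5) w=5
  (1,6) w=6
  (4,5) w=6
  (4,7) w=6
  (5,7) w=6
  (3,7) w=7
  (1,4) w=8
  (2,6) w=8

Add edge (1,5) w=2 -- no cycle. Running total: 2
Add edge (3,6) w=2 -- no cycle. Running total: 4
Add edge (1,3) w=5 -- no cycle. Running total: 9
Add edge (2,5) w=5 -- no cycle. Running total: 14
Skip edge (1,6) w=6 -- would create cycle
Add edge (4,5) w=6 -- no cycle. Running total: 20
Add edge (4,7) w=6 -- no cycle. Running total: 26

MST edges: (1,5,w=2), (3,6,w=2), (1,3,w=5), (2,5,w=5), (4,5,w=6), (4,7,w=6)
Total MST weight: 2 + 2 + 5 + 5 + 6 + 6 = 26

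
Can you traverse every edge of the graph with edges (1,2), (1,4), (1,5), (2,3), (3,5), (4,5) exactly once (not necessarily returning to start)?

Step 1: Find the degree of each vertex:
  deg(1) = 3
  deg(2) = 2
  deg(3) = 2
  deg(4) = 2
  deg(5) = 3

Step 2: Count vertices with odd degree:
  Odd-degree vertices: 1, 5 (2 total)

Step 3: Apply Euler's theorem:
  - Eulerian circuit exists iff graph is connected and all vertices have even degree
  - Eulerian path exists iff graph is connected and has 0 or 2 odd-degree vertices

Graph is connected with exactly 2 odd-degree vertices (1, 5).
Eulerian path exists (starting and ending at the odd-degree vertices), but no Eulerian circuit.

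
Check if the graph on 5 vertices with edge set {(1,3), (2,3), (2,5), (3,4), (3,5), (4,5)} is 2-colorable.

Step 1: Attempt 2-coloring using BFS:
  Start at vertex 1, assign color 0
  Color vertex 3 with color 1 (neighbor of 1)
  Color vertex 2 with color 0 (neighbor of 3)
  Color vertex 4 with color 0 (neighbor of 3)
  Color vertex 5 with color 0 (neighbor of 3)

Step 2: Conflict found! Vertices 2 and 5 are adjacent but have the same color.
This means the graph contains an odd cycle.

The graph is NOT bipartite.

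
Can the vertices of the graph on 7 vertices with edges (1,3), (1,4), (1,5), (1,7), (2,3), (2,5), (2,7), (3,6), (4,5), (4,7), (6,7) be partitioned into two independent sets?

Step 1: Attempt 2-coloring using BFS:
  Start at vertex 1, assign color 0
  Color vertex 3 with color 1 (neighbor of 1)
  Color vertex 4 with color 1 (neighbor of 1)
  Color vertex 5 with color 1 (neighbor of 1)
  Color vertex 7 with color 1 (neighbor of 1)
  Color vertex 2 with color 0 (neighbor of 3)
  Color vertex 6 with color 0 (neighbor of 3)

Step 2: Conflict found! Vertices 4 and 5 are adjacent but have the same color.
This means the graph contains an odd cycle.

The graph is NOT bipartite.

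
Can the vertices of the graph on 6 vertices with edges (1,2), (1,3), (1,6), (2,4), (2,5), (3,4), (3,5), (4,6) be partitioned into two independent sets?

Step 1: Attempt 2-coloring using BFS:
  Start at vertex 1, assign color 0
  Color vertex 2 with color 1 (neighbor of 1)
  Color vertex 3 with color 1 (neighbor of 1)
  Color vertex 6 with color 1 (neighbor of 1)
  Color vertex 4 with color 0 (neighbor of 2)
  Color vertex 5 with color 0 (neighbor of 2)

Step 2: 2-coloring succeeded. No conflicts found.
  Set A (color 0): {1, 4, 5}
  Set B (color 1): {2, 3, 6}

The graph is bipartite with partition {1, 4, 5}, {2, 3, 6}.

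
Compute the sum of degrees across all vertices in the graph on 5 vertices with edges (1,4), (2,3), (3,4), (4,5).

Step 1: Count edges incident to each vertex:
  deg(1) = 1 (neighbors: 4)
  deg(2) = 1 (neighbors: 3)
  deg(3) = 2 (neighbors: 2, 4)
  deg(4) = 3 (neighbors: 1, 3, 5)
  deg(5) = 1 (neighbors: 4)

Step 2: Sum all degrees:
  1 + 1 + 2 + 3 + 1 = 8

Verification: sum of degrees = 2 * |E| = 2 * 4 = 8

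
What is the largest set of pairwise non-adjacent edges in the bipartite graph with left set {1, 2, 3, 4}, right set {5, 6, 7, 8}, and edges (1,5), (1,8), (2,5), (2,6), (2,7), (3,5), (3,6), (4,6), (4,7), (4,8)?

Step 1: List the neighbors of each left vertex:
  1: 5, 8
  2: 5, 6, 7
  3: 5, 6
  4: 6, 7, 8

Step 2: Greedily match left vertices, then look for augmenting paths:
  Match 1 -- 8
  Match 2 -- 6
  Match 3 -- 5
  Match 4 -- 7
  No augmenting path remains.

Step 3: Verify this is maximum:
  Matching size 4 = min(|L|, |R|) = min(4, 4), which is an upper bound, so this matching is maximum.

Maximum matching: {(1,8), (2,6), (3,5), (4,7)}
Size: 4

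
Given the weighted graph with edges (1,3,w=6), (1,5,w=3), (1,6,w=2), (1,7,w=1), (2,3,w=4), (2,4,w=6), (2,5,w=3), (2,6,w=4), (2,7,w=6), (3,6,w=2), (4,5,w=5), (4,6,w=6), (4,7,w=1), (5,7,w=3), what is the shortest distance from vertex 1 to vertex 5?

Step 1: Build adjacency list with weights:
  1: 3(w=6), 5(w=3), 6(w=2), 7(w=1)
  2: 3(w=4), 4(w=6), 5(w=3), 6(w=4), 7(w=6)
  3: 1(w=6), 2(w=4), 6(w=2)
  4: 2(w=6), 5(w=5), 6(w=6), 7(w=1)
  5: 1(w=3), 2(w=3), 4(w=5), 7(w=3)
  6: 1(w=2), 2(w=4), 3(w=2), 4(w=6)
  7: 1(w=1), 2(w=6), 4(w=1), 5(w=3)

Step 2: Apply Dijkstra's algorithm from vertex 1:
  Visit vertex 1 (distance=0)
    Update dist[3] = 6
    Update dist[5] = 3
    Update dist[6] = 2
    Update dist[7] = 1
  Visit vertex 7 (distance=1)
    Update dist[2] = 7
    Update dist[4] = 2
  Visit vertex 4 (distance=2)
  Visit vertex 6 (distance=2)
    Update dist[2] = 6
    Update dist[3] = 4
  Visit vertex 5 (distance=3)

Step 3: Shortest path: 1 -> 5
Total weight: 3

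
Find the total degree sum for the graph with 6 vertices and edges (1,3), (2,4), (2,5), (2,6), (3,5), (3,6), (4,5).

Step 1: Count edges incident to each vertex:
  deg(1) = 1 (neighbors: 3)
  deg(2) = 3 (neighbors: 4, 5, 6)
  deg(3) = 3 (neighbors: 1, 5, 6)
  deg(4) = 2 (neighbors: 2, 5)
  deg(5) = 3 (neighbors: 2, 3, 4)
  deg(6) = 2 (neighbors: 2, 3)

Step 2: Sum all degrees:
  1 + 3 + 3 + 2 + 3 + 2 = 14

Verification: sum of degrees = 2 * |E| = 2 * 7 = 14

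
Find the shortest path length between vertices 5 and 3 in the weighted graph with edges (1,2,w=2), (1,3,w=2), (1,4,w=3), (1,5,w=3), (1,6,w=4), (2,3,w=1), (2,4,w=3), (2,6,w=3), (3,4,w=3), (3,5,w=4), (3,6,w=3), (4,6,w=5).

Step 1: Build adjacency list with weights:
  1: 2(w=2), 3(w=2), 4(w=3), 5(w=3), 6(w=4)
  2: 1(w=2), 3(w=1), 4(w=3), 6(w=3)
  3: 1(w=2), 2(w=1), 4(w=3), 5(w=4), 6(w=3)
  4: 1(w=3), 2(w=3), 3(w=3), 6(w=5)
  5: 1(w=3), 3(w=4)
  6: 1(w=4), 2(w=3), 3(w=3), 4(w=5)

Step 2: Apply Dijkstra's algorithm from vertex 5:
  Visit vertex 5 (distance=0)
    Update dist[1] = 3
    Update dist[3] = 4
  Visit vertex 1 (distance=3)
    Update dist[2] = 5
    Update dist[4] = 6
    Update dist[6] = 7
  Visit vertex 3 (distance=4)

Step 3: Shortest path: 5 -> 3
Total weight: 4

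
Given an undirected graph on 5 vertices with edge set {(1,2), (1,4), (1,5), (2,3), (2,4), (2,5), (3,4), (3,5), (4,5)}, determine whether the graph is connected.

Step 1: Build adjacency list from edges:
  1: 2, 4, 5
  2: 1, 3, 4, 5
  3: 2, 4, 5
  4: 1, 2, 3, 5
  5: 1, 2, 3, 4

Step 2: Run BFS/DFS from vertex 1:
  Visited: {1, 2, 4, 5, 3}
  Reached 5 of 5 vertices

Step 3: All 5 vertices reached from vertex 1, so the graph is connected.
Answer: Yes, the graph is connected.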